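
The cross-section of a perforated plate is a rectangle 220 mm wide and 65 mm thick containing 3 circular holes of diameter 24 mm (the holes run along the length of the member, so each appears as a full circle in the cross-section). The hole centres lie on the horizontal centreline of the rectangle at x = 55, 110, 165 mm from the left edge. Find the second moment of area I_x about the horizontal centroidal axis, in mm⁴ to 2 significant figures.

Break the section into simple shapes (no overlaps), measuring from the bottom-left corner of the bounding box.
Plate: 220 × 65, A = 14 300 mm², y = 32.5 mm, Ī = 5 034 792 mm⁴.
Hole 1 (subtracted): ⌀24, A = 452.4 mm², y = 32.5 mm, Ī = 16 286 mm⁴.
Hole 2 (subtracted): ⌀24, A = 452.4 mm², y = 32.5 mm, Ī = 16 286 mm⁴.
Hole 3 (subtracted): ⌀24, A = 452.4 mm², y = 32.5 mm, Ī = 16 286 mm⁴.
By symmetry the centroid is at mid-height, ȳ = 32.5 mm.
All pieces are centred on the horizontal centroidal axis, so I = ΣĪ (holes subtracted) = 4 985 934 mm⁴.

I_x ≈ 5.0 × 10⁶ mm⁴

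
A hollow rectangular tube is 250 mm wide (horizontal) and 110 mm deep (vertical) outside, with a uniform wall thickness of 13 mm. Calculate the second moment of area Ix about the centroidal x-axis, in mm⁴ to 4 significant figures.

Decompose the section into non-overlapping parts with the origin at the bottom-left of its bounding rectangle.
Outer rectangle: 250 × 110, A = 27 500 mm², y = 55 mm, Ī = 27 729 167 mm⁴.
Inner void (subtracted): 224 × 84, A = 18 816 mm², y = 55 mm, Ī = 11 063 808 mm⁴.
By symmetry the centroid is at mid-height, ȳ = 55 mm.
All pieces are centred on the centroidal x-axis, so I = ΣĪ (holes subtracted) = 16 665 359 mm⁴.

Ix ≈ 1.667 × 10⁷ mm⁴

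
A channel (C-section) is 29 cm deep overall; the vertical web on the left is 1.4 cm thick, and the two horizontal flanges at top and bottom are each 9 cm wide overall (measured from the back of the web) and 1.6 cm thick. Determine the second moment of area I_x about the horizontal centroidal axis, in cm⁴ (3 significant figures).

Split into non-overlapping primitives; take the origin at the lower-left of the bounding box.
Web: 1.4 × 29, A = 40.6 cm², y = 14.5 cm, Ī = 2845.4 cm⁴.
Top flange (beyond web): 7.6 × 1.6, A = 12.16 cm², y = 28.2 cm, Ī = 2.5941 cm⁴.
Bottom flange (beyond web): 7.6 × 1.6, A = 12.16 cm², y = 0.8 cm, Ī = 2.5941 cm⁴.
By symmetry the centroid is at mid-height, ȳ = 14.5 cm.
Transfer each piece to the horizontal centroidal axis using Ī + A·d² with d = y − 14.5:
  web: d = 0 cm → contributes +2845.4 cm⁴
  top flange (beyond web): d = 13.7 cm → contributes +2284.9 cm⁴
  bottom flange (beyond web): d = -13.7 cm → contributes +2284.9 cm⁴
Total I = 7415.2 cm⁴.

I_x ≈ 7420 cm⁴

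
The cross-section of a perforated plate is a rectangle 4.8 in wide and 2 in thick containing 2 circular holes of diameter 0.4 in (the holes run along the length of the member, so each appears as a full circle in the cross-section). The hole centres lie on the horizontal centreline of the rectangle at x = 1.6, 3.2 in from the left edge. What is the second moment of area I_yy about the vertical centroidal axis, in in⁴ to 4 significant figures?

Treat the section as a set of non-overlapping primitives; coordinates are from the bounding-box lower-left.
Plate: 4.8 × 2, A = 9.6 in², x = 2.4 in, Ī = 18.432 in⁴.
Hole 1 (subtracted): ⌀0.4, A = 0.125664 in², x = 1.6 in, Ī = 0.00125664 in⁴.
Hole 2 (subtracted): ⌀0.4, A = 0.125664 in², x = 3.2 in, Ī = 0.00125664 in⁴.
By symmetry the centroid is at mid-width, x̄ = 2.4 in.
Transfer each piece to the vertical centroidal axis using Ī + A·d² with d = x − 2.4:
  plate: d = 0 in → contributes +18.432 in⁴
  hole 1: d = -0.8 in → contributes −0.0816814 in⁴
  hole 2: d = 0.8 in → contributes −0.0816814 in⁴
Total I = 18.2686 in⁴.

I_yy ≈ 18.27 in⁴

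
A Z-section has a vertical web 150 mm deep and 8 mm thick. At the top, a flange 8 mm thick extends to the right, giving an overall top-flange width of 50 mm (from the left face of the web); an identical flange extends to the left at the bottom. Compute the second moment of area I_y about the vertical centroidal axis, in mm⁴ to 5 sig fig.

I_y ≈ 5.2518 × 10⁵ mm⁴

Decompose the section into non-overlapping parts with the origin at the bottom-left of its bounding rectangle.
Web: 8 × 150, A = 1 200 mm², x = 46 mm, Ī = 6 400 mm⁴.
Top flange (beyond web): 42 × 8, A = 336 mm², x = 71 mm, Ī = 49 392 mm⁴.
Bottom flange (beyond web): 42 × 8, A = 336 mm², x = 21 mm, Ī = 49 392 mm⁴.
Centroid: x̄ = ΣA·x / ΣA = 46 mm.
Transfer each piece to the vertical centroidal axis using Ī + A·d² with d = x − 46:
  web: d = 0 mm → contributes +6 400 mm⁴
  top flange (beyond web): d = 25 mm → contributes +259 392 mm⁴
  bottom flange (beyond web): d = -25 mm → contributes +259 392 mm⁴
Total I = 525 184 mm⁴.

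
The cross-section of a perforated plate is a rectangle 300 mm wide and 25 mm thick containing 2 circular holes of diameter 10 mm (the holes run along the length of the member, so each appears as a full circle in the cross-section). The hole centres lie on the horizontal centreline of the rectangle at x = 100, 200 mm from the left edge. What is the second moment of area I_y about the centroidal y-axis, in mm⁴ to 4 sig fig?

Split into non-overlapping primitives; take the origin at the lower-left of the bounding box.
Plate: 300 × 25, A = 7 500 mm², x = 150 mm, Ī = 56 250 000 mm⁴.
Hole 1 (subtracted): ⌀10, A = 78.5398 mm², x = 100 mm, Ī = 490.874 mm⁴.
Hole 2 (subtracted): ⌀10, A = 78.5398 mm², x = 200 mm, Ī = 490.874 mm⁴.
By symmetry the centroid is at mid-width, x̄ = 150 mm.
Transfer each piece to the centroidal y-axis using Ī + A·d² with d = x − 150:
  plate: d = 0 mm → contributes +56 250 000 mm⁴
  hole 1: d = -50 mm → contributes −196 840 mm⁴
  hole 2: d = 50 mm → contributes −196 840 mm⁴
Total I = 55 856 319 mm⁴.

I_y ≈ 5.586 × 10⁷ mm⁴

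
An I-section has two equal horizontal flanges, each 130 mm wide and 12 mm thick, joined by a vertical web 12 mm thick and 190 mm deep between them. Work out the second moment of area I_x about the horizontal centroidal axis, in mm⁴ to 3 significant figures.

Treat the section as a set of non-overlapping primitives; coordinates are from the bounding-box lower-left.
Bottom flange: 130 × 12, A = 1 560 mm², y = 6 mm, Ī = 18 720 mm⁴.
Web: 12 × 190, A = 2 280 mm², y = 107 mm, Ī = 6 859 000 mm⁴.
Top flange: 130 × 12, A = 1 560 mm², y = 208 mm, Ī = 18 720 mm⁴.
By symmetry the centroid is at mid-height, ȳ = 107 mm.
Transfer each piece to the horizontal centroidal axis using Ī + A·d² with d = y − 107:
  bottom flange: d = -101 mm → contributes +15 932 280 mm⁴
  web: d = 0 mm → contributes +6 859 000 mm⁴
  top flange: d = 101 mm → contributes +15 932 280 mm⁴
Total I = 38 723 560 mm⁴.

I_x ≈ 3.87 × 10⁷ mm⁴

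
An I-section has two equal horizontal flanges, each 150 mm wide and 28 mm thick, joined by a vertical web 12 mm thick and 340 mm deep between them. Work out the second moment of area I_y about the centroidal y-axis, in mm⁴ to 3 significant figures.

Break the section into simple shapes (no overlaps), measuring from the bottom-left corner of the bounding box.
Bottom flange: 150 × 28, A = 4 200 mm², x = 75 mm, Ī = 7 875 000 mm⁴.
Web: 12 × 340, A = 4 080 mm², x = 75 mm, Ī = 48 960 mm⁴.
Top flange: 150 × 28, A = 4 200 mm², x = 75 mm, Ī = 7 875 000 mm⁴.
By symmetry the centroid is at mid-width, x̄ = 75 mm.
All pieces are centred on the centroidal y-axis, so I = ΣĪ = 15 798 960 mm⁴.

I_y ≈ 1.58 × 10⁷ mm⁴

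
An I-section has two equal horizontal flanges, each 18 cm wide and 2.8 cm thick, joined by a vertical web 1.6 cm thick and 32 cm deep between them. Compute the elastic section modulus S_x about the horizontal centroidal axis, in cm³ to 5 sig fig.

S_x ≈ 1859.2 cm³

Treat the section as a set of non-overlapping primitives; coordinates are from the bounding-box lower-left.
Bottom flange: 18 × 2.8, A = 50.4 cm², y = 1.4 cm, Ī = 32.928 cm⁴.
Web: 1.6 × 32, A = 51.2 cm², y = 18.8 cm, Ī = 4369.067 cm⁴.
Top flange: 18 × 2.8, A = 50.4 cm², y = 36.2 cm, Ī = 32.928 cm⁴.
By symmetry the centroid is at mid-height, ȳ = 18.8 cm.
Transfer each piece to the horizontal centroidal axis using Ī + A·d² with d = y − 18.8:
  bottom flange: d = -17.4 cm → contributes +15292.03 cm⁴
  web: d = 0 cm → contributes +4369.067 cm⁴
  top flange: d = 17.4 cm → contributes +15292.03 cm⁴
Total I = 34953.13 cm⁴.
Extreme fibre distance c = 18.8 cm; S = I/c = 1859.209 cm³.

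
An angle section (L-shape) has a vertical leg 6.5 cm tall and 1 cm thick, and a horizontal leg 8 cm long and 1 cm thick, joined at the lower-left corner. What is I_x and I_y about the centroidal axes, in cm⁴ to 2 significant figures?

I_x ≈ 49 cm⁴, I_y ≈ 83 cm⁴

Treat the section as a set of non-overlapping primitives; coordinates are from the bounding-box lower-left.
Vertical leg: 1 × 6.5, A = 6.5 cm², y = 3.25 cm, Ī = 22.89 cm⁴.
Horizontal leg (remainder): 7 × 1, A = 7 cm², y = 0.5 cm, Ī = 0.5833 cm⁴.
Centroid: ȳ = ΣA·y / ΣA = 1.824 cm.
Transfer each piece to the centroidal x-axis using Ī + A·d² with d = y − 1.824:
  vertical leg: d = 1.426 cm → contributes +36.1 cm⁴
  horizontal leg (remainder): d = -1.324 cm → contributes +12.86 cm⁴
Total I = 48.96 cm⁴.
For the y-axis: x̄ = 2.574 cm.
Repeating about the centroidal y-axis gives I_y = 83.05 cm⁴.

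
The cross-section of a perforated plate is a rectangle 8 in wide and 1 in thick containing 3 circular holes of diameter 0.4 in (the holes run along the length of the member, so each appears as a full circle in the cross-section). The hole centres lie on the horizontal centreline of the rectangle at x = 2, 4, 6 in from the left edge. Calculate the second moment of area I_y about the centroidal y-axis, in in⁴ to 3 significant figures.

Break the section into simple shapes (no overlaps), measuring from the bottom-left corner of the bounding box.
Plate: 8 × 1, A = 8 in², x = 4 in, Ī = 42.667 in⁴.
Hole 1 (subtracted): ⌀0.4, A = 0.12566 in², x = 2 in, Ī = 0.0012566 in⁴.
Hole 2 (subtracted): ⌀0.4, A = 0.12566 in², x = 4 in, Ī = 0.0012566 in⁴.
Hole 3 (subtracted): ⌀0.4, A = 0.12566 in², x = 6 in, Ī = 0.0012566 in⁴.
By symmetry the centroid is at mid-width, x̄ = 4 in.
Transfer each piece to the centroidal y-axis using Ī + A·d² with d = x − 4:
  plate: d = 0 in → contributes +42.667 in⁴
  hole 1: d = -2 in → contributes −0.50391 in⁴
  hole 2: d = 0 in → contributes −0.0012566 in⁴
  hole 3: d = 2 in → contributes −0.50391 in⁴
Total I = 41.658 in⁴.

I_y ≈ 41.7 in⁴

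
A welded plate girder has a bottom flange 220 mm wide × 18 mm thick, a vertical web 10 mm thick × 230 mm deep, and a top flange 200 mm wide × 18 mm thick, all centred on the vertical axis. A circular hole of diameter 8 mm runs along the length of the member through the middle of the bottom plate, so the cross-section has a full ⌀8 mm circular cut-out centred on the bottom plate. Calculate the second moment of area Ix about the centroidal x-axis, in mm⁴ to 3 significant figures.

Ix ≈ 1.26 × 10⁸ mm⁴

Treat the section as a set of non-overlapping primitives; coordinates are from the bounding-box lower-left.
Bottom plate: 220 × 18, A = 3 960 mm², y = 9 mm, Ī = 106 920 mm⁴.
Web plate: 10 × 230, A = 2 300 mm², y = 133 mm, Ī = 10 139 167 mm⁴.
Top plate: 200 × 18, A = 3 600 mm², y = 257 mm, Ī = 97 200 mm⁴.
Hole (subtracted): ⌀8, A = 50.265 mm², y = 9 mm, Ī = 201.06 mm⁴.
Centroid: ȳ = ΣA·y / ΣA = 129.08 mm.
Transfer each piece to the centroidal x-axis using Ī + A·d² with d = y − 129.08:
  bottom plate: d = -120.08 mm → contributes +57 211 542 mm⁴
  web plate: d = 3.9152 mm → contributes +10 174 423 mm⁴
  top plate: d = 127.92 mm → contributes +59 001 475 mm⁴
  hole: d = -120.08 mm → contributes −725 047 mm⁴
Total I = 125 662 392 mm⁴.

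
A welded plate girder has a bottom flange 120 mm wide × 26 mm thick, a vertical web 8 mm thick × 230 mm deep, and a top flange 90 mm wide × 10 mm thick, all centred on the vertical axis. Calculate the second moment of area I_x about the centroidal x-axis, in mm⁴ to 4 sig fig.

I_x ≈ 5.789 × 10⁷ mm⁴

Treat the section as a set of non-overlapping primitives; coordinates are from the bounding-box lower-left.
Bottom plate: 120 × 26, A = 3 120 mm², y = 13 mm, Ī = 175 760 mm⁴.
Web plate: 8 × 230, A = 1 840 mm², y = 141 mm, Ī = 8 111 333 mm⁴.
Top plate: 90 × 10, A = 900 mm², y = 261 mm, Ī = 7 500 mm⁴.
Centroid: ȳ = ΣA·y / ΣA = 91.2799 mm.
Transfer each piece to the centroidal x-axis using Ī + A·d² with d = y − 91.2799:
  bottom plate: d = -78.2799 mm → contributes +19 294 300 mm⁴
  web plate: d = 49.7201 mm → contributes +12 659 983 mm⁴
  top plate: d = 169.72 mm → contributes +25 931 932 mm⁴
Total I = 57 886 214 mm⁴.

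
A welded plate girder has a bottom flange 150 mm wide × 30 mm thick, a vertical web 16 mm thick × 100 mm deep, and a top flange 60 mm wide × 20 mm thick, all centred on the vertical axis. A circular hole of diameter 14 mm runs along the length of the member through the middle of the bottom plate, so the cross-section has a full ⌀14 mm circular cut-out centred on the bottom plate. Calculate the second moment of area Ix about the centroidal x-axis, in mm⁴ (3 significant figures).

Treat the section as a set of non-overlapping primitives; coordinates are from the bounding-box lower-left.
Bottom plate: 150 × 30, A = 4 500 mm², y = 15 mm, Ī = 337 500 mm⁴.
Web plate: 16 × 100, A = 1 600 mm², y = 80 mm, Ī = 1 333 333 mm⁴.
Top plate: 60 × 20, A = 1 200 mm², y = 140 mm, Ī = 40 000 mm⁴.
Hole (subtracted): ⌀14, A = 153.94 mm², y = 15 mm, Ī = 1885.7 mm⁴.
Centroid: ȳ = ΣA·y / ΣA = 50.544 mm.
Transfer each piece to the centroidal x-axis using Ī + A·d² with d = y − 50.544:
  bottom plate: d = -35.544 mm → contributes +6 022 708 mm⁴
  web plate: d = 29.456 mm → contributes +2 721 578 mm⁴
  top plate: d = 89.456 mm → contributes +9 642 840 mm⁴
  hole: d = -35.544 mm → contributes −196 368 mm⁴
Total I = 18 190 758 mm⁴.

Ix ≈ 1.82 × 10⁷ mm⁴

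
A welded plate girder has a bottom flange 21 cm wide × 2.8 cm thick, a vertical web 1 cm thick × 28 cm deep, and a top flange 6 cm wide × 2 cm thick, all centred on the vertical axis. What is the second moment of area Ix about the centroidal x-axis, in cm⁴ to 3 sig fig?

Treat the section as a set of non-overlapping primitives; coordinates are from the bounding-box lower-left.
Bottom plate: 21 × 2.8, A = 58.8 cm², y = 1.4 cm, Ī = 38.416 cm⁴.
Web plate: 1 × 28, A = 28 cm², y = 16.8 cm, Ī = 1829.3 cm⁴.
Top plate: 6 × 2, A = 12 cm², y = 31.8 cm, Ī = 4 cm⁴.
Centroid: ȳ = ΣA·y / ΣA = 9.4567 cm.
Transfer each piece to the centroidal x-axis using Ī + A·d² with d = y − 9.4567:
  bottom plate: d = -8.0567 cm → contributes +3855.1 cm⁴
  web plate: d = 7.3433 cm → contributes +3339.2 cm⁴
  top plate: d = 22.343 cm → contributes +5994.7 cm⁴
Total I = 13 189 cm⁴.

Ix ≈ 1.32 × 10⁴ cm⁴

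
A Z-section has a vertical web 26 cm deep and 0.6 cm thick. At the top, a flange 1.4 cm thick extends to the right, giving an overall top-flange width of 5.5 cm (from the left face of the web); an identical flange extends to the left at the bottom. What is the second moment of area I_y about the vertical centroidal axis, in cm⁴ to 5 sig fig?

I_y ≈ 131.68 cm⁴

Treat the section as a set of non-overlapping primitives; coordinates are from the bounding-box lower-left.
Web: 0.6 × 26, A = 15.6 cm², x = 5.2 cm, Ī = 0.468 cm⁴.
Top flange (beyond web): 4.9 × 1.4, A = 6.86 cm², x = 7.95 cm, Ī = 13.72572 cm⁴.
Bottom flange (beyond web): 4.9 × 1.4, A = 6.86 cm², x = 2.45 cm, Ī = 13.72572 cm⁴.
Centroid: x̄ = ΣA·x / ΣA = 5.2 cm.
Transfer each piece to the vertical centroidal axis using Ī + A·d² with d = x − 5.2:
  web: d = 0 cm → contributes +0.468 cm⁴
  top flange (beyond web): d = 2.75 cm → contributes +65.60447 cm⁴
  bottom flange (beyond web): d = -2.75 cm → contributes +65.60447 cm⁴
Total I = 131.6769 cm⁴.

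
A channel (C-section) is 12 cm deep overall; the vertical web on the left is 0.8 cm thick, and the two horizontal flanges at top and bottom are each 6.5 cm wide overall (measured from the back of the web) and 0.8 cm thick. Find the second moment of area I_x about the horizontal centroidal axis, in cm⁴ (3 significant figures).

I_x ≈ 402 cm⁴

Break the section into simple shapes (no overlaps), measuring from the bottom-left corner of the bounding box.
Web: 0.8 × 12, A = 9.6 cm², y = 6 cm, Ī = 115.2 cm⁴.
Top flange (beyond web): 5.7 × 0.8, A = 4.56 cm², y = 11.6 cm, Ī = 0.2432 cm⁴.
Bottom flange (beyond web): 5.7 × 0.8, A = 4.56 cm², y = 0.4 cm, Ī = 0.2432 cm⁴.
By symmetry the centroid is at mid-height, ȳ = 6 cm.
Transfer each piece to the horizontal centroidal axis using Ī + A·d² with d = y − 6:
  web: d = 0 cm → contributes +115.2 cm⁴
  top flange (beyond web): d = 5.6 cm → contributes +143.24 cm⁴
  bottom flange (beyond web): d = -5.6 cm → contributes +143.24 cm⁴
Total I = 401.69 cm⁴.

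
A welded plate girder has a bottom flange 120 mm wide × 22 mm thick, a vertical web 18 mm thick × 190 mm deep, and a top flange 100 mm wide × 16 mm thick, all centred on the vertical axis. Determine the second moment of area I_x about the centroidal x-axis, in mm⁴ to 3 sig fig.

Split into non-overlapping primitives; take the origin at the lower-left of the bounding box.
Bottom plate: 120 × 22, A = 2 640 mm², y = 11 mm, Ī = 106 480 mm⁴.
Web plate: 18 × 190, A = 3 420 mm², y = 117 mm, Ī = 10 288 500 mm⁴.
Top plate: 100 × 16, A = 1 600 mm², y = 220 mm, Ī = 34 133 mm⁴.
Centroid: ȳ = ΣA·y / ΣA = 101.98 mm.
Transfer each piece to the centroidal x-axis using Ī + A·d² with d = y − 101.98:
  bottom plate: d = -90.982 mm → contributes +21 959 539 mm⁴
  web plate: d = 15.018 mm → contributes +11 059 876 mm⁴
  top plate: d = 118.02 mm → contributes +22 319 435 mm⁴
Total I = 55 338 851 mm⁴.

I_x ≈ 5.53 × 10⁷ mm⁴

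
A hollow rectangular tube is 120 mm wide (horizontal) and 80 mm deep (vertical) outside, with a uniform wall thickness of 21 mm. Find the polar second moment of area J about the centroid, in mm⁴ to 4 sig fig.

Split into non-overlapping primitives; take the origin at the lower-left of the bounding box.
Outer rectangle: 120 × 80, A = 9 600 mm², y = 40 mm, Ī = 5 120 000 mm⁴.
Inner void (subtracted): 78 × 38, A = 2 964 mm², y = 40 mm, Ī = 356 668 mm⁴.
By symmetry the centroid is at mid-height, ȳ = 40 mm.
All pieces are centred on the centroidal x-axis, so I = ΣĪ (holes subtracted) = 4 763 332 mm⁴.
Repeating about the centroidal y-axis gives I_y = 10 017 252 mm⁴.
Polar second moment: J = I_x + I_y = 14 780 584 mm⁴.

J ≈ 1.478 × 10⁷ mm⁴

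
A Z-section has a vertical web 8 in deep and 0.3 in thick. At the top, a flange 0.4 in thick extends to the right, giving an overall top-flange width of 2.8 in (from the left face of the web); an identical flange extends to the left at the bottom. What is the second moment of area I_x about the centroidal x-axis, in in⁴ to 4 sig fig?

I_x ≈ 41.71 in⁴

Break the section into simple shapes (no overlaps), measuring from the bottom-left corner of the bounding box.
Web: 0.3 × 8, A = 2.4 in², y = 4 in, Ī = 12.8 in⁴.
Top flange (beyond web): 2.5 × 0.4, A = 1 in², y = 7.8 in, Ī = 0.0133333 in⁴.
Bottom flange (beyond web): 2.5 × 0.4, A = 1 in², y = 0.2 in, Ī = 0.0133333 in⁴.
Centroid: ȳ = ΣA·y / ΣA = 4 in.
Transfer each piece to the centroidal x-axis using Ī + A·d² with d = y − 4:
  web: d = 0 in → contributes +12.8 in⁴
  top flange (beyond web): d = 3.8 in → contributes +14.4533 in⁴
  bottom flange (beyond web): d = -3.8 in → contributes +14.4533 in⁴
Total I = 41.7067 in⁴.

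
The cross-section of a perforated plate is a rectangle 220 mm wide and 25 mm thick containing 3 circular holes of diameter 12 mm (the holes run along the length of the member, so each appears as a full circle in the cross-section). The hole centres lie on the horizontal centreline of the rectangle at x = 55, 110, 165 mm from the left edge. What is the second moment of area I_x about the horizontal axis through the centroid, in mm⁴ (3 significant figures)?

I_x ≈ 2.83 × 10⁵ mm⁴

Split into non-overlapping primitives; take the origin at the lower-left of the bounding box.
Plate: 220 × 25, A = 5 500 mm², y = 12.5 mm, Ī = 286 458 mm⁴.
Hole 1 (subtracted): ⌀12, A = 113.1 mm², y = 12.5 mm, Ī = 1017.9 mm⁴.
Hole 2 (subtracted): ⌀12, A = 113.1 mm², y = 12.5 mm, Ī = 1017.9 mm⁴.
Hole 3 (subtracted): ⌀12, A = 113.1 mm², y = 12.5 mm, Ī = 1017.9 mm⁴.
By symmetry the centroid is at mid-height, ȳ = 12.5 mm.
All pieces are centred on the horizontal axis through the centroid, so I = ΣĪ (holes subtracted) = 283 405 mm⁴.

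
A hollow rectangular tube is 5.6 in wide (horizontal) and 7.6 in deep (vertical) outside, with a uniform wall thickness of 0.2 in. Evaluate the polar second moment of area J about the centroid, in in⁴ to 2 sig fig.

Decompose the section into non-overlapping parts with the origin at the bottom-left of its bounding rectangle.
Outer rectangle: 5.6 × 7.6, A = 42.56 in², y = 3.8 in, Ī = 204.9 in⁴.
Inner void (subtracted): 5.2 × 7.2, A = 37.44 in², y = 3.8 in, Ī = 161.7 in⁴.
By symmetry the centroid is at mid-height, ȳ = 3.8 in.
All pieces are centred on the centroidal x-axis, so I = ΣĪ (holes subtracted) = 43.11 in⁴.
Repeating about the centroidal y-axis gives I_y = 26.86 in⁴.
Polar second moment: J = I_x + I_y = 69.97 in⁴.

J ≈ 70 in⁴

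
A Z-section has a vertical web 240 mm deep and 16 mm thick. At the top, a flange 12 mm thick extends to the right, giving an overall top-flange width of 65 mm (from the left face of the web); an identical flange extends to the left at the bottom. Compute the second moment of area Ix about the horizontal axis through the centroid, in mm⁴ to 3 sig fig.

Break the section into simple shapes (no overlaps), measuring from the bottom-left corner of the bounding box.
Web: 16 × 240, A = 3 840 mm², y = 120 mm, Ī = 18 432 000 mm⁴.
Top flange (beyond web): 49 × 12, A = 588 mm², y = 234 mm, Ī = 7 056 mm⁴.
Bottom flange (beyond web): 49 × 12, A = 588 mm², y = 6 mm, Ī = 7 056 mm⁴.
Centroid: ȳ = ΣA·y / ΣA = 120 mm.
Transfer each piece to the horizontal axis through the centroid using Ī + A·d² with d = y − 120:
  web: d = 0 mm → contributes +18 432 000 mm⁴
  top flange (beyond web): d = 114 mm → contributes +7 648 704 mm⁴
  bottom flange (beyond web): d = -114 mm → contributes +7 648 704 mm⁴
Total I = 33 729 408 mm⁴.

Ix ≈ 3.37 × 10⁷ mm⁴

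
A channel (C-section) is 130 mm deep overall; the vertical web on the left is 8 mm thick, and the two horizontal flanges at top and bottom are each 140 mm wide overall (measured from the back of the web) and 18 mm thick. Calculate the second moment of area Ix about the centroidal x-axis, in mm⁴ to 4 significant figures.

Break the section into simple shapes (no overlaps), measuring from the bottom-left corner of the bounding box.
Web: 8 × 130, A = 1 040 mm², y = 65 mm, Ī = 1 464 667 mm⁴.
Top flange (beyond web): 132 × 18, A = 2 376 mm², y = 121 mm, Ī = 64 152 mm⁴.
Bottom flange (beyond web): 132 × 18, A = 2 376 mm², y = 9 mm, Ī = 64 152 mm⁴.
By symmetry the centroid is at mid-height, ȳ = 65 mm.
Transfer each piece to the centroidal x-axis using Ī + A·d² with d = y − 65:
  web: d = 0 mm → contributes +1 464 667 mm⁴
  top flange (beyond web): d = 56 mm → contributes +7 515 288 mm⁴
  bottom flange (beyond web): d = -56 mm → contributes +7 515 288 mm⁴
Total I = 16 495 243 mm⁴.

Ix ≈ 1.650 × 10⁷ mm⁴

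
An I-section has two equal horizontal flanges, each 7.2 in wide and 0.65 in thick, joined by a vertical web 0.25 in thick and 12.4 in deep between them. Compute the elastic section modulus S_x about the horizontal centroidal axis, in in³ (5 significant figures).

Treat the section as a set of non-overlapping primitives; coordinates are from the bounding-box lower-left.
Bottom flange: 7.2 × 0.65, A = 4.68 in², y = 0.325 in, Ī = 0.164775 in⁴.
Web: 0.25 × 12.4, A = 3.1 in², y = 6.85 in, Ī = 39.72133 in⁴.
Top flange: 7.2 × 0.65, A = 4.68 in², y = 13.375 in, Ī = 0.164775 in⁴.
By symmetry the centroid is at mid-height, ȳ = 6.85 in.
Transfer each piece to the horizontal centroidal axis using Ī + A·d² with d = y − 6.85:
  bottom flange: d = -6.525 in → contributes +199.4187 in⁴
  web: d = 0 in → contributes +39.72133 in⁴
  top flange: d = 6.525 in → contributes +199.4187 in⁴
Total I = 438.5587 in⁴.
Extreme fibre distance c = 6.85 in; S = I/c = 64.02317 in³.

S_x ≈ 64.023 in³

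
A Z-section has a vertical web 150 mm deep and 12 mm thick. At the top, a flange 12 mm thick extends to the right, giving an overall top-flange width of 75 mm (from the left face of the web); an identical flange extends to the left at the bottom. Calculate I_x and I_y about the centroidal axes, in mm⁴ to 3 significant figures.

Treat the section as a set of non-overlapping primitives; coordinates are from the bounding-box lower-left.
Web: 12 × 150, A = 1 800 mm², y = 75 mm, Ī = 3 375 000 mm⁴.
Top flange (beyond web): 63 × 12, A = 756 mm², y = 144 mm, Ī = 9 072 mm⁴.
Bottom flange (beyond web): 63 × 12, A = 756 mm², y = 6 mm, Ī = 9 072 mm⁴.
Centroid: ȳ = ΣA·y / ΣA = 75 mm.
Transfer each piece to the centroidal x-axis using Ī + A·d² with d = y − 75:
  web: d = 0 mm → contributes +3 375 000 mm⁴
  top flange (beyond web): d = 69 mm → contributes +3 608 388 mm⁴
  bottom flange (beyond web): d = -69 mm → contributes +3 608 388 mm⁴
Total I = 10 591 776 mm⁴.
For the y-axis: x̄ = 69 mm.
Repeating about the centroidal y-axis gives I_y = 2 647 944 mm⁴.

I_x ≈ 1.06 × 10⁷ mm⁴, I_y ≈ 2.65 × 10⁶ mm⁴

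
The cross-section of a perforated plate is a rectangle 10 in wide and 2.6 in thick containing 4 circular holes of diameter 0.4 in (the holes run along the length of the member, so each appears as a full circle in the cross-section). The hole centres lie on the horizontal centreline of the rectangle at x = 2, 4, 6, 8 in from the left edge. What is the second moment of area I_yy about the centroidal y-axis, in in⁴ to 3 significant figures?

Break the section into simple shapes (no overlaps), measuring from the bottom-left corner of the bounding box.
Plate: 10 × 2.6, A = 26 in², x = 5 in, Ī = 216.67 in⁴.
Hole 1 (subtracted): ⌀0.4, A = 0.12566 in², x = 2 in, Ī = 0.0012566 in⁴.
Hole 2 (subtracted): ⌀0.4, A = 0.12566 in², x = 4 in, Ī = 0.0012566 in⁴.
Hole 3 (subtracted): ⌀0.4, A = 0.12566 in², x = 6 in, Ī = 0.0012566 in⁴.
Hole 4 (subtracted): ⌀0.4, A = 0.12566 in², x = 8 in, Ī = 0.0012566 in⁴.
By symmetry the centroid is at mid-width, x̄ = 5 in.
Transfer each piece to the centroidal y-axis using Ī + A·d² with d = x − 5:
  plate: d = 0 in → contributes +216.67 in⁴
  hole 1: d = -3 in → contributes −1.1322 in⁴
  hole 2: d = -1 in → contributes −0.12692 in⁴
  hole 3: d = 1 in → contributes −0.12692 in⁴
  hole 4: d = 3 in → contributes −1.1322 in⁴
Total I = 214.15 in⁴.

I_yy ≈ 214 in⁴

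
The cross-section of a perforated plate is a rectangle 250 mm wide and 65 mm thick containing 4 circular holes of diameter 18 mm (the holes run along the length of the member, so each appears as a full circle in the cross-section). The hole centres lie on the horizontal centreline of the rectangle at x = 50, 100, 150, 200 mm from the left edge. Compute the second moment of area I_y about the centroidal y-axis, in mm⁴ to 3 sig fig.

I_y ≈ 8.14 × 10⁷ mm⁴

Treat the section as a set of non-overlapping primitives; coordinates are from the bounding-box lower-left.
Plate: 250 × 65, A = 16 250 mm², x = 125 mm, Ī = 84 635 417 mm⁴.
Hole 1 (subtracted): ⌀18, A = 254.47 mm², x = 50 mm, Ī = 5 153 mm⁴.
Hole 2 (subtracted): ⌀18, A = 254.47 mm², x = 100 mm, Ī = 5 153 mm⁴.
Hole 3 (subtracted): ⌀18, A = 254.47 mm², x = 150 mm, Ī = 5 153 mm⁴.
Hole 4 (subtracted): ⌀18, A = 254.47 mm², x = 200 mm, Ī = 5 153 mm⁴.
By symmetry the centroid is at mid-width, x̄ = 125 mm.
Transfer each piece to the centroidal y-axis using Ī + A·d² with d = x − 125:
  plate: d = 0 mm → contributes +84 635 417 mm⁴
  hole 1: d = -75 mm → contributes −1 436 541 mm⁴
  hole 2: d = -25 mm → contributes −164 196 mm⁴
  hole 3: d = 25 mm → contributes −164 196 mm⁴
  hole 4: d = 75 mm → contributes −1 436 541 mm⁴
Total I = 81 433 942 mm⁴.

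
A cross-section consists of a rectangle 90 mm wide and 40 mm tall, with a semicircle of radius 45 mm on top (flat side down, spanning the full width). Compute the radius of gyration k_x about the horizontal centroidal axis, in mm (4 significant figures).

Break the section into simple shapes (no overlaps), measuring from the bottom-left corner of the bounding box.
Rectangular body: 90 × 40, A = 3 600 mm², y = 20 mm, Ī = 480 000 mm⁴.
Semicircular cap: semicircle r = 45, A = 3180.86 mm², y = 59.0986 mm, Ī = 450 072 mm⁴.
Centroid: ȳ = ΣA·y / ΣA = 38.3409 mm.
Transfer each piece to the horizontal centroidal axis using Ī + A·d² with d = y − 38.3409:
  rectangular body: d = -18.3409 mm → contributes +1 691 002 mm⁴
  semicircular cap: d = 20.7577 mm → contributes +1 820 645 mm⁴
Total I = 3 511 647 mm⁴.
Radius of gyration: k = √(I/A) = √(3 511 647 / 6780.86) = 22.7569 mm.

k_x ≈ 22.76 mm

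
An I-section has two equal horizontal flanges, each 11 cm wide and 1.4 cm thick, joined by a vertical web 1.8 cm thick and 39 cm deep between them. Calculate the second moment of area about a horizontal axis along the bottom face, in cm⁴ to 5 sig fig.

I_base ≈ 6.5588 × 10⁴ cm⁴

Treat the section as a set of non-overlapping primitives; coordinates are from the bounding-box lower-left.
Bottom flange: 11 × 1.4, A = 15.4 cm², y = 0.7 cm, Ī = 2.515333 cm⁴.
Web: 1.8 × 39, A = 70.2 cm², y = 20.9 cm, Ī = 8897.85 cm⁴.
Top flange: 11 × 1.4, A = 15.4 cm², y = 41.1 cm, Ī = 2.515333 cm⁴.
Transfer each piece to the base of the section using Ī + A·d² with d = y − 0:
  bottom flange: d = 0.7 cm → contributes +10.06133 cm⁴
  web: d = 20.9 cm → contributes +39561.91 cm⁴
  top flange: d = 41.1 cm → contributes +26016.35 cm⁴
Total I = 65588.32 cm⁴.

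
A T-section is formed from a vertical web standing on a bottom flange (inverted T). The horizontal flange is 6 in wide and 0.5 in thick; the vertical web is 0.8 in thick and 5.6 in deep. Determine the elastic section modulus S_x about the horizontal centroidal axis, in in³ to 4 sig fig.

S_x ≈ 7.080 in³

Split into non-overlapping primitives; take the origin at the lower-left of the bounding box.
Flange: 6 × 0.5, A = 3 in², y = 0.25 in, Ī = 0.0625 in⁴.
Web: 0.8 × 5.6, A = 4.48 in², y = 3.3 in, Ī = 11.7077 in⁴.
Centroid: ȳ = ΣA·y / ΣA = 2.07674 in.
Transfer each piece to the horizontal centroidal axis using Ī + A·d² with d = y − 2.07674:
  flange: d = -1.82674 in → contributes +10.0734 in⁴
  web: d = 1.22326 in → contributes +18.4115 in⁴
Total I = 28.4849 in⁴.
Extreme fibre distance c = 4.02326 in; S = I/c = 7.08005 in³.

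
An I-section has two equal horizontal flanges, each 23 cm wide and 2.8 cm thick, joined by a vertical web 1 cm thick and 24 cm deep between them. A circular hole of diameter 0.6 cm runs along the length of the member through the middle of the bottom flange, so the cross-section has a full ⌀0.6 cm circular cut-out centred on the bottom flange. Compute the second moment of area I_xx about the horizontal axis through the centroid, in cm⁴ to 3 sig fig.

I_xx ≈ 2.43 × 10⁴ cm⁴

Treat the section as a set of non-overlapping primitives; coordinates are from the bounding-box lower-left.
Bottom flange: 23 × 2.8, A = 64.4 cm², y = 1.4 cm, Ī = 42.075 cm⁴.
Web: 1 × 24, A = 24 cm², y = 14.8 cm, Ī = 1 152 cm⁴.
Top flange: 23 × 2.8, A = 64.4 cm², y = 28.2 cm, Ī = 42.075 cm⁴.
Hole (subtracted): ⌀0.6, A = 0.28274 cm², y = 1.4 cm, Ī = 0.0063617 cm⁴.
Centroid: ȳ = ΣA·y / ΣA = 14.825 cm.
Transfer each piece to the horizontal axis through the centroid using Ī + A·d² with d = y − 14.825:
  bottom flange: d = -13.425 cm → contributes +11 649 cm⁴
  web: d = -0.024842 cm → contributes +1 152 cm⁴
  top flange: d = 13.375 cm → contributes +11 563 cm⁴
  hole: d = -13.425 cm → contributes −50.964 cm⁴
Total I = 24 313 cm⁴.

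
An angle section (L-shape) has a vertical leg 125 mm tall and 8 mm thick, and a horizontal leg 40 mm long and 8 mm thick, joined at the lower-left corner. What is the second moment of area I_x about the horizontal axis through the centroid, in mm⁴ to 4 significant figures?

I_x ≈ 2.001 × 10⁶ mm⁴

Treat the section as a set of non-overlapping primitives; coordinates are from the bounding-box lower-left.
Vertical leg: 8 × 125, A = 1 000 mm², y = 62.5 mm, Ī = 1 302 083 mm⁴.
Horizontal leg (remainder): 32 × 8, A = 256 mm², y = 4 mm, Ī = 1365.33 mm⁴.
Centroid: ȳ = ΣA·y / ΣA = 50.5764 mm.
Transfer each piece to the horizontal axis through the centroid using Ī + A·d² with d = y − 50.5764:
  vertical leg: d = 11.9236 mm → contributes +1 444 255 mm⁴
  horizontal leg (remainder): d = -46.5764 mm → contributes +556 723 mm⁴
Total I = 2 000 977 mm⁴.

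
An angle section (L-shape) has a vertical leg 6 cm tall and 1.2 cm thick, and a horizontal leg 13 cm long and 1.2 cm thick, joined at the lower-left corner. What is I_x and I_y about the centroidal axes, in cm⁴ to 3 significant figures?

Break the section into simple shapes (no overlaps), measuring from the bottom-left corner of the bounding box.
Vertical leg: 1.2 × 6, A = 7.2 cm², y = 3 cm, Ī = 21.6 cm⁴.
Horizontal leg (remainder): 11.8 × 1.2, A = 14.16 cm², y = 0.6 cm, Ī = 1.6992 cm⁴.
Centroid: ȳ = ΣA·y / ΣA = 1.409 cm.
Transfer each piece to the centroidal x-axis using Ī + A·d² with d = y − 1.409:
  vertical leg: d = 1.591 cm → contributes +39.825 cm⁴
  horizontal leg (remainder): d = -0.80899 cm → contributes +10.966 cm⁴
Total I = 50.792 cm⁴.
For the y-axis: x̄ = 4.909 cm.
Repeating about the centroidal y-axis gives I_y = 366.83 cm⁴.

I_x ≈ 50.8 cm⁴, I_y ≈ 367 cm⁴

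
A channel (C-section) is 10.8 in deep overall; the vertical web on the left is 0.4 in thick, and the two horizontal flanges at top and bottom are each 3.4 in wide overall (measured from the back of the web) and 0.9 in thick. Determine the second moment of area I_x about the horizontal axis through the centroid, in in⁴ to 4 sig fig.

I_x ≈ 174.7 in⁴

Split into non-overlapping primitives; take the origin at the lower-left of the bounding box.
Web: 0.4 × 10.8, A = 4.32 in², y = 5.4 in, Ī = 41.9904 in⁴.
Top flange (beyond web): 3 × 0.9, A = 2.7 in², y = 10.35 in, Ī = 0.18225 in⁴.
Bottom flange (beyond web): 3 × 0.9, A = 2.7 in², y = 0.45 in, Ī = 0.18225 in⁴.
By symmetry the centroid is at mid-height, ȳ = 5.4 in.
Transfer each piece to the horizontal axis through the centroid using Ī + A·d² with d = y − 5.4:
  web: d = 0 in → contributes +41.9904 in⁴
  top flange (beyond web): d = 4.95 in → contributes +66.339 in⁴
  bottom flange (beyond web): d = -4.95 in → contributes +66.339 in⁴
Total I = 174.668 in⁴.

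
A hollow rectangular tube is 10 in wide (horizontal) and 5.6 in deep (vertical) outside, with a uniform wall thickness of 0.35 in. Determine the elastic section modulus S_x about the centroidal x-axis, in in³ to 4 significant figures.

S_x ≈ 19.70 in³

Break the section into simple shapes (no overlaps), measuring from the bottom-left corner of the bounding box.
Outer rectangle: 10 × 5.6, A = 56 in², y = 2.8 in, Ī = 146.347 in⁴.
Inner void (subtracted): 9.3 × 4.9, A = 45.57 in², y = 2.8 in, Ī = 91.178 in⁴.
By symmetry the centroid is at mid-height, ȳ = 2.8 in.
All pieces are centred on the centroidal x-axis, so I = ΣĪ (holes subtracted) = 55.1687 in⁴.
Extreme fibre distance c = 2.8 in; S = I/c = 19.7031 in³.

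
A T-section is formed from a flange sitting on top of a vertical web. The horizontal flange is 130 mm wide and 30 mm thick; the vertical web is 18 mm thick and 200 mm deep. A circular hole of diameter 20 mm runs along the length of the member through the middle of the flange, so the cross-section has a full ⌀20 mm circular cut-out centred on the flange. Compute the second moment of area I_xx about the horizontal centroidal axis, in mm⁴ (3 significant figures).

I_xx ≈ 3.60 × 10⁷ mm⁴

Break the section into simple shapes (no overlaps), measuring from the bottom-left corner of the bounding box.
Flange: 130 × 30, A = 3 900 mm², y = 215 mm, Ī = 292 500 mm⁴.
Web: 18 × 200, A = 3 600 mm², y = 100 mm, Ī = 12 000 000 mm⁴.
Hole (subtracted): ⌀20, A = 314.16 mm², y = 215 mm, Ī = 7 854 mm⁴.
Centroid: ȳ = ΣA·y / ΣA = 157.39 mm.
Transfer each piece to the horizontal centroidal axis using Ī + A·d² with d = y − 157.39:
  flange: d = 57.613 mm → contributes +13 237 740 mm⁴
  web: d = -57.387 mm → contributes +23 855 640 mm⁴
  hole: d = 57.613 mm → contributes −1 050 640 mm⁴
Total I = 36 042 740 mm⁴.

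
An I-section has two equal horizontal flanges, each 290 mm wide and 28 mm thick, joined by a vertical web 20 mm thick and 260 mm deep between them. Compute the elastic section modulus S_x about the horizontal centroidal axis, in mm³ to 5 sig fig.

Split into non-overlapping primitives; take the origin at the lower-left of the bounding box.
Bottom flange: 290 × 28, A = 8 120 mm², y = 14 mm, Ī = 530506.7 mm⁴.
Web: 20 × 260, A = 5 200 mm², y = 158 mm, Ī = 29 293 333 mm⁴.
Top flange: 290 × 28, A = 8 120 mm², y = 302 mm, Ī = 530506.7 mm⁴.
By symmetry the centroid is at mid-height, ȳ = 158 mm.
Transfer each piece to the horizontal centroidal axis using Ī + A·d² with d = y − 158:
  bottom flange: d = -144 mm → contributes +168 906 827 mm⁴
  web: d = 0 mm → contributes +29 293 333 mm⁴
  top flange: d = 144 mm → contributes +168 906 827 mm⁴
Total I = 367 106 987 mm⁴.
Extreme fibre distance c = 158 mm; S = I/c = 2 323 462 mm³.

S_x ≈ 2.3235 × 10⁶ mm³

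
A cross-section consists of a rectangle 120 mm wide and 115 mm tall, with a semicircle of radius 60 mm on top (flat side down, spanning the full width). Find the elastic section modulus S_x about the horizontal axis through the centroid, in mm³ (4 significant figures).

Treat the section as a set of non-overlapping primitives; coordinates are from the bounding-box lower-left.
Rectangular body: 120 × 115, A = 13 800 mm², y = 57.5 mm, Ī = 15 208 750 mm⁴.
Semicircular cap: semicircle r = 60, A = 5654.87 mm², y = 140.465 mm, Ī = 1 422 450 mm⁴.
Centroid: ȳ = ΣA·y / ΣA = 81.615 mm.
Transfer each piece to the horizontal axis through the centroid using Ī + A·d² with d = y − 81.615:
  rectangular body: d = -24.115 mm → contributes +23 233 933 mm⁴
  semicircular cap: d = 58.8498 mm → contributes +21 006 913 mm⁴
Total I = 44 240 847 mm⁴.
Extreme fibre distance c = 93.385 mm; S = I/c = 473 747 mm³.

S_x ≈ 4.737 × 10⁵ mm³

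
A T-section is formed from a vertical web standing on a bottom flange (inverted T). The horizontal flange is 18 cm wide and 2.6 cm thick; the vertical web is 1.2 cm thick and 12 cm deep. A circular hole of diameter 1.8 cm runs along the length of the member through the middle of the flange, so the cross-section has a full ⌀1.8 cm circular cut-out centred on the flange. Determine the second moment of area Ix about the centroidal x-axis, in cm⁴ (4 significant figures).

Ix ≈ 777.6 cm⁴

Break the section into simple shapes (no overlaps), measuring from the bottom-left corner of the bounding box.
Flange: 18 × 2.6, A = 46.8 cm², y = 1.3 cm, Ī = 26.364 cm⁴.
Web: 1.2 × 12, A = 14.4 cm², y = 8.6 cm, Ī = 172.8 cm⁴.
Hole (subtracted): ⌀1.8, A = 2.54469 cm², y = 1.3 cm, Ī = 0.5153 cm⁴.
Centroid: ȳ = ΣA·y / ΣA = 3.09217 cm.
Transfer each piece to the centroidal x-axis using Ī + A·d² with d = y − 3.09217:
  flange: d = -1.79217 cm → contributes +176.679 cm⁴
  web: d = 5.50783 cm → contributes +609.642 cm⁴
  hole: d = -1.79217 cm → contributes −8.68848 cm⁴
Total I = 777.632 cm⁴.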